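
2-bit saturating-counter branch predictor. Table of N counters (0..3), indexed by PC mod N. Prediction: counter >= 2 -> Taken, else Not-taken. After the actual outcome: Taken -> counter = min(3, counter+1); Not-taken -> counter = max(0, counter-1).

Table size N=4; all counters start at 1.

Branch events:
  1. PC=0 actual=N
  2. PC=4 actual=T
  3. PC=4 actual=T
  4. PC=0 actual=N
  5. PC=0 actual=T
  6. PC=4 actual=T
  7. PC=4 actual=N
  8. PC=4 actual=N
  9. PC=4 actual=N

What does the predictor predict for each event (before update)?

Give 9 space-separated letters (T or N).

Answer: N N N T N T T T N

Derivation:
Ev 1: PC=0 idx=0 pred=N actual=N -> ctr[0]=0
Ev 2: PC=4 idx=0 pred=N actual=T -> ctr[0]=1
Ev 3: PC=4 idx=0 pred=N actual=T -> ctr[0]=2
Ev 4: PC=0 idx=0 pred=T actual=N -> ctr[0]=1
Ev 5: PC=0 idx=0 pred=N actual=T -> ctr[0]=2
Ev 6: PC=4 idx=0 pred=T actual=T -> ctr[0]=3
Ev 7: PC=4 idx=0 pred=T actual=N -> ctr[0]=2
Ev 8: PC=4 idx=0 pred=T actual=N -> ctr[0]=1
Ev 9: PC=4 idx=0 pred=N actual=N -> ctr[0]=0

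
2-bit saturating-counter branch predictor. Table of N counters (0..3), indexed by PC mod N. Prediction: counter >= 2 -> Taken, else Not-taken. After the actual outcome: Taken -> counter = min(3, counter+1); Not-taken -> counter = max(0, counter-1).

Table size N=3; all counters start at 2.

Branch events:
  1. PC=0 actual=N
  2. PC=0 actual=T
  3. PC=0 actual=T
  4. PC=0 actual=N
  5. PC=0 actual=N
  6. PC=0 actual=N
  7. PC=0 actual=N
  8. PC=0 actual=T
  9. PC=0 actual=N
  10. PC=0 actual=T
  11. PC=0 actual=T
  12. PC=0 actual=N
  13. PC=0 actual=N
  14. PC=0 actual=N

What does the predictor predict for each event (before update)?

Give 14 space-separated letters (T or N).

Answer: T N T T T N N N N N N T N N

Derivation:
Ev 1: PC=0 idx=0 pred=T actual=N -> ctr[0]=1
Ev 2: PC=0 idx=0 pred=N actual=T -> ctr[0]=2
Ev 3: PC=0 idx=0 pred=T actual=T -> ctr[0]=3
Ev 4: PC=0 idx=0 pred=T actual=N -> ctr[0]=2
Ev 5: PC=0 idx=0 pred=T actual=N -> ctr[0]=1
Ev 6: PC=0 idx=0 pred=N actual=N -> ctr[0]=0
Ev 7: PC=0 idx=0 pred=N actual=N -> ctr[0]=0
Ev 8: PC=0 idx=0 pred=N actual=T -> ctr[0]=1
Ev 9: PC=0 idx=0 pred=N actual=N -> ctr[0]=0
Ev 10: PC=0 idx=0 pred=N actual=T -> ctr[0]=1
Ev 11: PC=0 idx=0 pred=N actual=T -> ctr[0]=2
Ev 12: PC=0 idx=0 pred=T actual=N -> ctr[0]=1
Ev 13: PC=0 idx=0 pred=N actual=N -> ctr[0]=0
Ev 14: PC=0 idx=0 pred=N actual=N -> ctr[0]=0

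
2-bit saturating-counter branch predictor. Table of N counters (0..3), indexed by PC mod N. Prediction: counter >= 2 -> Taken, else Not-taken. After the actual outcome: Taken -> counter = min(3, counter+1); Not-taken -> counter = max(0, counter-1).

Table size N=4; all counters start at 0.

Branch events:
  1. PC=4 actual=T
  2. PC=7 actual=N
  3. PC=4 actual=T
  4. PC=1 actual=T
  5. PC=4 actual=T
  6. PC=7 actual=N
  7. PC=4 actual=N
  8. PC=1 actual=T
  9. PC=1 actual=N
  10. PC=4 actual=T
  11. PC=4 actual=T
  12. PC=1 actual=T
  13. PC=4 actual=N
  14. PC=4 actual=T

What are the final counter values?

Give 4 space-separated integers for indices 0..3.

Ev 1: PC=4 idx=0 pred=N actual=T -> ctr[0]=1
Ev 2: PC=7 idx=3 pred=N actual=N -> ctr[3]=0
Ev 3: PC=4 idx=0 pred=N actual=T -> ctr[0]=2
Ev 4: PC=1 idx=1 pred=N actual=T -> ctr[1]=1
Ev 5: PC=4 idx=0 pred=T actual=T -> ctr[0]=3
Ev 6: PC=7 idx=3 pred=N actual=N -> ctr[3]=0
Ev 7: PC=4 idx=0 pred=T actual=N -> ctr[0]=2
Ev 8: PC=1 idx=1 pred=N actual=T -> ctr[1]=2
Ev 9: PC=1 idx=1 pred=T actual=N -> ctr[1]=1
Ev 10: PC=4 idx=0 pred=T actual=T -> ctr[0]=3
Ev 11: PC=4 idx=0 pred=T actual=T -> ctr[0]=3
Ev 12: PC=1 idx=1 pred=N actual=T -> ctr[1]=2
Ev 13: PC=4 idx=0 pred=T actual=N -> ctr[0]=2
Ev 14: PC=4 idx=0 pred=T actual=T -> ctr[0]=3

Answer: 3 2 0 0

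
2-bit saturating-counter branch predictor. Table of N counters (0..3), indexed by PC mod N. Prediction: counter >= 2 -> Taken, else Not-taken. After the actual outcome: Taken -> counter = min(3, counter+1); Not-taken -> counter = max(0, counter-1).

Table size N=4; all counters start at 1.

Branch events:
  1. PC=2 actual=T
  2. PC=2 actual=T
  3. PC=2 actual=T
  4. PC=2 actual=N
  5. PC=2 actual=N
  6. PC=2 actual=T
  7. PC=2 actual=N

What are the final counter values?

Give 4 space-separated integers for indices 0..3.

Answer: 1 1 1 1

Derivation:
Ev 1: PC=2 idx=2 pred=N actual=T -> ctr[2]=2
Ev 2: PC=2 idx=2 pred=T actual=T -> ctr[2]=3
Ev 3: PC=2 idx=2 pred=T actual=T -> ctr[2]=3
Ev 4: PC=2 idx=2 pred=T actual=N -> ctr[2]=2
Ev 5: PC=2 idx=2 pred=T actual=N -> ctr[2]=1
Ev 6: PC=2 idx=2 pred=N actual=T -> ctr[2]=2
Ev 7: PC=2 idx=2 pred=T actual=N -> ctr[2]=1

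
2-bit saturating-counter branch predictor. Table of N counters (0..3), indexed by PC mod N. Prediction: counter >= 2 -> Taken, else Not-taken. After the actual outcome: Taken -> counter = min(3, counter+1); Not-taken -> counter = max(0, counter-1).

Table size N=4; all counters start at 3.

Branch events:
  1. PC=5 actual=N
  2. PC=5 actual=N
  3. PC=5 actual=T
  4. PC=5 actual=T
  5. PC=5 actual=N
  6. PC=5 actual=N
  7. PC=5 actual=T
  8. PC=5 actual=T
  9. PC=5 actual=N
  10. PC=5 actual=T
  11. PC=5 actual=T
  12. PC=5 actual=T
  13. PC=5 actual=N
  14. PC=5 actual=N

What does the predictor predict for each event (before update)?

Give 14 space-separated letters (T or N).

Answer: T T N T T T N T T T T T T T

Derivation:
Ev 1: PC=5 idx=1 pred=T actual=N -> ctr[1]=2
Ev 2: PC=5 idx=1 pred=T actual=N -> ctr[1]=1
Ev 3: PC=5 idx=1 pred=N actual=T -> ctr[1]=2
Ev 4: PC=5 idx=1 pred=T actual=T -> ctr[1]=3
Ev 5: PC=5 idx=1 pred=T actual=N -> ctr[1]=2
Ev 6: PC=5 idx=1 pred=T actual=N -> ctr[1]=1
Ev 7: PC=5 idx=1 pred=N actual=T -> ctr[1]=2
Ev 8: PC=5 idx=1 pred=T actual=T -> ctr[1]=3
Ev 9: PC=5 idx=1 pred=T actual=N -> ctr[1]=2
Ev 10: PC=5 idx=1 pred=T actual=T -> ctr[1]=3
Ev 11: PC=5 idx=1 pred=T actual=T -> ctr[1]=3
Ev 12: PC=5 idx=1 pred=T actual=T -> ctr[1]=3
Ev 13: PC=5 idx=1 pred=T actual=N -> ctr[1]=2
Ev 14: PC=5 idx=1 pred=T actual=N -> ctr[1]=1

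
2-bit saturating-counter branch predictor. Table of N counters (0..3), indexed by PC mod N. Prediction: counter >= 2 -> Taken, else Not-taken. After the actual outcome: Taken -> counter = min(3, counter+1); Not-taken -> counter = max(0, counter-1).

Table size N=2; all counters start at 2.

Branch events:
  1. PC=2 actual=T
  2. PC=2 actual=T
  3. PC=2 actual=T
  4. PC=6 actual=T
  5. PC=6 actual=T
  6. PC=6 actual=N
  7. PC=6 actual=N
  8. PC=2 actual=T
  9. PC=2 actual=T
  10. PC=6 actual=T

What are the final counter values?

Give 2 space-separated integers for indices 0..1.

Answer: 3 2

Derivation:
Ev 1: PC=2 idx=0 pred=T actual=T -> ctr[0]=3
Ev 2: PC=2 idx=0 pred=T actual=T -> ctr[0]=3
Ev 3: PC=2 idx=0 pred=T actual=T -> ctr[0]=3
Ev 4: PC=6 idx=0 pred=T actual=T -> ctr[0]=3
Ev 5: PC=6 idx=0 pred=T actual=T -> ctr[0]=3
Ev 6: PC=6 idx=0 pred=T actual=N -> ctr[0]=2
Ev 7: PC=6 idx=0 pred=T actual=N -> ctr[0]=1
Ev 8: PC=2 idx=0 pred=N actual=T -> ctr[0]=2
Ev 9: PC=2 idx=0 pred=T actual=T -> ctr[0]=3
Ev 10: PC=6 idx=0 pred=T actual=T -> ctr[0]=3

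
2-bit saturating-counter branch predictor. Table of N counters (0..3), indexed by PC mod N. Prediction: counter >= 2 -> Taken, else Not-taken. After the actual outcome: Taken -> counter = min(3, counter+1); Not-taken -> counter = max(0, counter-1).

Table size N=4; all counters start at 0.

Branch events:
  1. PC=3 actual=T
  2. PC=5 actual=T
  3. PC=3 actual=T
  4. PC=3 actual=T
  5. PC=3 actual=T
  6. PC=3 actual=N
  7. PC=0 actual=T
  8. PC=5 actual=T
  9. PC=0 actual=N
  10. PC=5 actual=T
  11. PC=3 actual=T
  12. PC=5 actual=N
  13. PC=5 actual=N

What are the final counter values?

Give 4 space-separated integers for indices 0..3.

Ev 1: PC=3 idx=3 pred=N actual=T -> ctr[3]=1
Ev 2: PC=5 idx=1 pred=N actual=T -> ctr[1]=1
Ev 3: PC=3 idx=3 pred=N actual=T -> ctr[3]=2
Ev 4: PC=3 idx=3 pred=T actual=T -> ctr[3]=3
Ev 5: PC=3 idx=3 pred=T actual=T -> ctr[3]=3
Ev 6: PC=3 idx=3 pred=T actual=N -> ctr[3]=2
Ev 7: PC=0 idx=0 pred=N actual=T -> ctr[0]=1
Ev 8: PC=5 idx=1 pred=N actual=T -> ctr[1]=2
Ev 9: PC=0 idx=0 pred=N actual=N -> ctr[0]=0
Ev 10: PC=5 idx=1 pred=T actual=T -> ctr[1]=3
Ev 11: PC=3 idx=3 pred=T actual=T -> ctr[3]=3
Ev 12: PC=5 idx=1 pred=T actual=N -> ctr[1]=2
Ev 13: PC=5 idx=1 pred=T actual=N -> ctr[1]=1

Answer: 0 1 0 3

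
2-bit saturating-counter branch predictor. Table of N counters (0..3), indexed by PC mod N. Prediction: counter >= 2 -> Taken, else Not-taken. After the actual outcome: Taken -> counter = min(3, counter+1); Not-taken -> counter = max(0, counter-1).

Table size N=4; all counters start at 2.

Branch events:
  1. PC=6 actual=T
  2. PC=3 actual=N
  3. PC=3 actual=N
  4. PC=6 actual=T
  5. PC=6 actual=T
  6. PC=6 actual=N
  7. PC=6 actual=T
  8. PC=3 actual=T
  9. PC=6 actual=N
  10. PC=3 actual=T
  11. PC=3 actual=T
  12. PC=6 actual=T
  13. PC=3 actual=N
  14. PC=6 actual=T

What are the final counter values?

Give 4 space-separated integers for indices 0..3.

Answer: 2 2 3 2

Derivation:
Ev 1: PC=6 idx=2 pred=T actual=T -> ctr[2]=3
Ev 2: PC=3 idx=3 pred=T actual=N -> ctr[3]=1
Ev 3: PC=3 idx=3 pred=N actual=N -> ctr[3]=0
Ev 4: PC=6 idx=2 pred=T actual=T -> ctr[2]=3
Ev 5: PC=6 idx=2 pred=T actual=T -> ctr[2]=3
Ev 6: PC=6 idx=2 pred=T actual=N -> ctr[2]=2
Ev 7: PC=6 idx=2 pred=T actual=T -> ctr[2]=3
Ev 8: PC=3 idx=3 pred=N actual=T -> ctr[3]=1
Ev 9: PC=6 idx=2 pred=T actual=N -> ctr[2]=2
Ev 10: PC=3 idx=3 pred=N actual=T -> ctr[3]=2
Ev 11: PC=3 idx=3 pred=T actual=T -> ctr[3]=3
Ev 12: PC=6 idx=2 pred=T actual=T -> ctr[2]=3
Ev 13: PC=3 idx=3 pred=T actual=N -> ctr[3]=2
Ev 14: PC=6 idx=2 pred=T actual=T -> ctr[2]=3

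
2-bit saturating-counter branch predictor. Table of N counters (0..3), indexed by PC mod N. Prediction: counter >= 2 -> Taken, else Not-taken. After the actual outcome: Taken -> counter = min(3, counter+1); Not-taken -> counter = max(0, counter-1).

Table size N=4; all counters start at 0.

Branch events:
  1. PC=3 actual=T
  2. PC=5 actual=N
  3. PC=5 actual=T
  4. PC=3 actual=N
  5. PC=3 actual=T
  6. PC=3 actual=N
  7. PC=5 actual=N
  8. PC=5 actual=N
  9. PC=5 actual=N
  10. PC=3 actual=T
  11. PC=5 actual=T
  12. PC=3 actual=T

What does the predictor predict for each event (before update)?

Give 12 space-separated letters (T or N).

Answer: N N N N N N N N N N N N

Derivation:
Ev 1: PC=3 idx=3 pred=N actual=T -> ctr[3]=1
Ev 2: PC=5 idx=1 pred=N actual=N -> ctr[1]=0
Ev 3: PC=5 idx=1 pred=N actual=T -> ctr[1]=1
Ev 4: PC=3 idx=3 pred=N actual=N -> ctr[3]=0
Ev 5: PC=3 idx=3 pred=N actual=T -> ctr[3]=1
Ev 6: PC=3 idx=3 pred=N actual=N -> ctr[3]=0
Ev 7: PC=5 idx=1 pred=N actual=N -> ctr[1]=0
Ev 8: PC=5 idx=1 pred=N actual=N -> ctr[1]=0
Ev 9: PC=5 idx=1 pred=N actual=N -> ctr[1]=0
Ev 10: PC=3 idx=3 pred=N actual=T -> ctr[3]=1
Ev 11: PC=5 idx=1 pred=N actual=T -> ctr[1]=1
Ev 12: PC=3 idx=3 pred=N actual=T -> ctr[3]=2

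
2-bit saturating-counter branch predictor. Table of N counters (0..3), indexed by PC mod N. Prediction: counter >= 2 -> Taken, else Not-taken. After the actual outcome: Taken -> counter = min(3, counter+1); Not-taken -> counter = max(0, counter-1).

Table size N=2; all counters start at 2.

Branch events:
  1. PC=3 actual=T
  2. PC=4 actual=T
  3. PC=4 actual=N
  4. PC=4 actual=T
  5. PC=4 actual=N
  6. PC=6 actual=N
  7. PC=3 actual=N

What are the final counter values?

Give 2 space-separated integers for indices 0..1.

Ev 1: PC=3 idx=1 pred=T actual=T -> ctr[1]=3
Ev 2: PC=4 idx=0 pred=T actual=T -> ctr[0]=3
Ev 3: PC=4 idx=0 pred=T actual=N -> ctr[0]=2
Ev 4: PC=4 idx=0 pred=T actual=T -> ctr[0]=3
Ev 5: PC=4 idx=0 pred=T actual=N -> ctr[0]=2
Ev 6: PC=6 idx=0 pred=T actual=N -> ctr[0]=1
Ev 7: PC=3 idx=1 pred=T actual=N -> ctr[1]=2

Answer: 1 2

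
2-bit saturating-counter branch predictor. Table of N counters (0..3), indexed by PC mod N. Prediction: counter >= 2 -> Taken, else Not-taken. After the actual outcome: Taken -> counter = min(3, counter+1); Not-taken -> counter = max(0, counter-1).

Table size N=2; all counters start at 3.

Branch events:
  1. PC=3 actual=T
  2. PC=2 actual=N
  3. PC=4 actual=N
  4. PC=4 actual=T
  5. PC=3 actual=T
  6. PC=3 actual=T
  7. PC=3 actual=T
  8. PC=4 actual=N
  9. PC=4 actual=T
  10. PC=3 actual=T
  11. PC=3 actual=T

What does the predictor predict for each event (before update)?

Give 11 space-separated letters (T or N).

Ev 1: PC=3 idx=1 pred=T actual=T -> ctr[1]=3
Ev 2: PC=2 idx=0 pred=T actual=N -> ctr[0]=2
Ev 3: PC=4 idx=0 pred=T actual=N -> ctr[0]=1
Ev 4: PC=4 idx=0 pred=N actual=T -> ctr[0]=2
Ev 5: PC=3 idx=1 pred=T actual=T -> ctr[1]=3
Ev 6: PC=3 idx=1 pred=T actual=T -> ctr[1]=3
Ev 7: PC=3 idx=1 pred=T actual=T -> ctr[1]=3
Ev 8: PC=4 idx=0 pred=T actual=N -> ctr[0]=1
Ev 9: PC=4 idx=0 pred=N actual=T -> ctr[0]=2
Ev 10: PC=3 idx=1 pred=T actual=T -> ctr[1]=3
Ev 11: PC=3 idx=1 pred=T actual=T -> ctr[1]=3

Answer: T T T N T T T T N T T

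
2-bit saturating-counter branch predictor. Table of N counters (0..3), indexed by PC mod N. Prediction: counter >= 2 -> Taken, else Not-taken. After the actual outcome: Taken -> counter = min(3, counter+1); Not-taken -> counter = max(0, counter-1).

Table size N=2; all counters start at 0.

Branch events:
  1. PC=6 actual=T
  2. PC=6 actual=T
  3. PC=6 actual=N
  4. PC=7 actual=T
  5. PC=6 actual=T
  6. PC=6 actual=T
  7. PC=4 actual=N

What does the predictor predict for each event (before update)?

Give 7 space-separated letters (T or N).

Answer: N N T N N T T

Derivation:
Ev 1: PC=6 idx=0 pred=N actual=T -> ctr[0]=1
Ev 2: PC=6 idx=0 pred=N actual=T -> ctr[0]=2
Ev 3: PC=6 idx=0 pred=T actual=N -> ctr[0]=1
Ev 4: PC=7 idx=1 pred=N actual=T -> ctr[1]=1
Ev 5: PC=6 idx=0 pred=N actual=T -> ctr[0]=2
Ev 6: PC=6 idx=0 pred=T actual=T -> ctr[0]=3
Ev 7: PC=4 idx=0 pred=T actual=N -> ctr[0]=2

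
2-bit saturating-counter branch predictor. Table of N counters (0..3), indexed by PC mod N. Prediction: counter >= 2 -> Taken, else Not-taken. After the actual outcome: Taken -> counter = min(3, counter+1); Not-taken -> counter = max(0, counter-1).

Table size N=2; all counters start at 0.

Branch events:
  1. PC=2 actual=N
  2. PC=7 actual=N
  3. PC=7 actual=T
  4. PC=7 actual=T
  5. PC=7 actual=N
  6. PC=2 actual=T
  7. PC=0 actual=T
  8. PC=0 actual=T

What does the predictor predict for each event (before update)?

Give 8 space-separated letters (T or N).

Answer: N N N N T N N T

Derivation:
Ev 1: PC=2 idx=0 pred=N actual=N -> ctr[0]=0
Ev 2: PC=7 idx=1 pred=N actual=N -> ctr[1]=0
Ev 3: PC=7 idx=1 pred=N actual=T -> ctr[1]=1
Ev 4: PC=7 idx=1 pred=N actual=T -> ctr[1]=2
Ev 5: PC=7 idx=1 pred=T actual=N -> ctr[1]=1
Ev 6: PC=2 idx=0 pred=N actual=T -> ctr[0]=1
Ev 7: PC=0 idx=0 pred=N actual=T -> ctr[0]=2
Ev 8: PC=0 idx=0 pred=T actual=T -> ctr[0]=3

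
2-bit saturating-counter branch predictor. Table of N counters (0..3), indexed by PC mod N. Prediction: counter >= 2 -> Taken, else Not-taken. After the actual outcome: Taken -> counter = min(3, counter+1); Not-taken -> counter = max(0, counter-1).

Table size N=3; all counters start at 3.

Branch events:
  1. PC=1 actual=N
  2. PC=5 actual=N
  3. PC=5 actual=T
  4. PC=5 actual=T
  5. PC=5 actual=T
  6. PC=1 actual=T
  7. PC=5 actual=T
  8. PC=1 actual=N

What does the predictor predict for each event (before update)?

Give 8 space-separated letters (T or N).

Ev 1: PC=1 idx=1 pred=T actual=N -> ctr[1]=2
Ev 2: PC=5 idx=2 pred=T actual=N -> ctr[2]=2
Ev 3: PC=5 idx=2 pred=T actual=T -> ctr[2]=3
Ev 4: PC=5 idx=2 pred=T actual=T -> ctr[2]=3
Ev 5: PC=5 idx=2 pred=T actual=T -> ctr[2]=3
Ev 6: PC=1 idx=1 pred=T actual=T -> ctr[1]=3
Ev 7: PC=5 idx=2 pred=T actual=T -> ctr[2]=3
Ev 8: PC=1 idx=1 pred=T actual=N -> ctr[1]=2

Answer: T T T T T T T T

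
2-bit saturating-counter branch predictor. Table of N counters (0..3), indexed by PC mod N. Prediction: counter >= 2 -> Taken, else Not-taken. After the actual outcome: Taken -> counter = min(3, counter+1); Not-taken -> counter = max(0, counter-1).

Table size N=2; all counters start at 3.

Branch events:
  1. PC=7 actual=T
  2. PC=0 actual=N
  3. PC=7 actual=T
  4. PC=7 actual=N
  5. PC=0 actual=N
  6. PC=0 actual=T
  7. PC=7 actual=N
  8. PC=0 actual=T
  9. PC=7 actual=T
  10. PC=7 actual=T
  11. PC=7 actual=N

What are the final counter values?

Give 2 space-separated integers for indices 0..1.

Answer: 3 2

Derivation:
Ev 1: PC=7 idx=1 pred=T actual=T -> ctr[1]=3
Ev 2: PC=0 idx=0 pred=T actual=N -> ctr[0]=2
Ev 3: PC=7 idx=1 pred=T actual=T -> ctr[1]=3
Ev 4: PC=7 idx=1 pred=T actual=N -> ctr[1]=2
Ev 5: PC=0 idx=0 pred=T actual=N -> ctr[0]=1
Ev 6: PC=0 idx=0 pred=N actual=T -> ctr[0]=2
Ev 7: PC=7 idx=1 pred=T actual=N -> ctr[1]=1
Ev 8: PC=0 idx=0 pred=T actual=T -> ctr[0]=3
Ev 9: PC=7 idx=1 pred=N actual=T -> ctr[1]=2
Ev 10: PC=7 idx=1 pred=T actual=T -> ctr[1]=3
Ev 11: PC=7 idx=1 pred=T actual=N -> ctr[1]=2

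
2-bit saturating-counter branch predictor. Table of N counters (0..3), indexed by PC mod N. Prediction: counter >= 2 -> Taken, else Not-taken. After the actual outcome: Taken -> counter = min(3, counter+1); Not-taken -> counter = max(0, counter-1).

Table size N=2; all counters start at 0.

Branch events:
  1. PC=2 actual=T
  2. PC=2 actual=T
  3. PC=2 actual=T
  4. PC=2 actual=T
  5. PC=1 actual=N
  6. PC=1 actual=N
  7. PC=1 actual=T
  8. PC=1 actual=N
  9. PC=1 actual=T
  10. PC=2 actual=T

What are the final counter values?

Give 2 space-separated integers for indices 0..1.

Ev 1: PC=2 idx=0 pred=N actual=T -> ctr[0]=1
Ev 2: PC=2 idx=0 pred=N actual=T -> ctr[0]=2
Ev 3: PC=2 idx=0 pred=T actual=T -> ctr[0]=3
Ev 4: PC=2 idx=0 pred=T actual=T -> ctr[0]=3
Ev 5: PC=1 idx=1 pred=N actual=N -> ctr[1]=0
Ev 6: PC=1 idx=1 pred=N actual=N -> ctr[1]=0
Ev 7: PC=1 idx=1 pred=N actual=T -> ctr[1]=1
Ev 8: PC=1 idx=1 pred=N actual=N -> ctr[1]=0
Ev 9: PC=1 idx=1 pred=N actual=T -> ctr[1]=1
Ev 10: PC=2 idx=0 pred=T actual=T -> ctr[0]=3

Answer: 3 1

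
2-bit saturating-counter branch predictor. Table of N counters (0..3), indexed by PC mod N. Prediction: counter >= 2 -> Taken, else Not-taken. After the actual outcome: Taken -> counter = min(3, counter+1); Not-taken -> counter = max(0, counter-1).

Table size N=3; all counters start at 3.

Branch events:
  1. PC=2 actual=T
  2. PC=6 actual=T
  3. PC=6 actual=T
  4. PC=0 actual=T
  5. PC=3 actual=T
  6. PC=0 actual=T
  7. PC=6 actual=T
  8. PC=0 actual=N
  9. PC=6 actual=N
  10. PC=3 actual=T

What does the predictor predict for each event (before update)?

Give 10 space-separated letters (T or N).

Answer: T T T T T T T T T N

Derivation:
Ev 1: PC=2 idx=2 pred=T actual=T -> ctr[2]=3
Ev 2: PC=6 idx=0 pred=T actual=T -> ctr[0]=3
Ev 3: PC=6 idx=0 pred=T actual=T -> ctr[0]=3
Ev 4: PC=0 idx=0 pred=T actual=T -> ctr[0]=3
Ev 5: PC=3 idx=0 pred=T actual=T -> ctr[0]=3
Ev 6: PC=0 idx=0 pred=T actual=T -> ctr[0]=3
Ev 7: PC=6 idx=0 pred=T actual=T -> ctr[0]=3
Ev 8: PC=0 idx=0 pred=T actual=N -> ctr[0]=2
Ev 9: PC=6 idx=0 pred=T actual=N -> ctr[0]=1
Ev 10: PC=3 idx=0 pred=N actual=T -> ctr[0]=2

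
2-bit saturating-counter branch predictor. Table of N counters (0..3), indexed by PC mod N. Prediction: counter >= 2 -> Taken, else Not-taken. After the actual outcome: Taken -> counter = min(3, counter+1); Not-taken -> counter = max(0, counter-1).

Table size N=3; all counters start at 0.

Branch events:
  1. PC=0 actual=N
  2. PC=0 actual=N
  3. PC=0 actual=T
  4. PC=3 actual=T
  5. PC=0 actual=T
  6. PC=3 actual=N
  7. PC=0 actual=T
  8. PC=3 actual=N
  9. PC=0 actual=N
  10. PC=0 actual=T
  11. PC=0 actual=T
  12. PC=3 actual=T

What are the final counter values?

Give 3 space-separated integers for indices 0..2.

Answer: 3 0 0

Derivation:
Ev 1: PC=0 idx=0 pred=N actual=N -> ctr[0]=0
Ev 2: PC=0 idx=0 pred=N actual=N -> ctr[0]=0
Ev 3: PC=0 idx=0 pred=N actual=T -> ctr[0]=1
Ev 4: PC=3 idx=0 pred=N actual=T -> ctr[0]=2
Ev 5: PC=0 idx=0 pred=T actual=T -> ctr[0]=3
Ev 6: PC=3 idx=0 pred=T actual=N -> ctr[0]=2
Ev 7: PC=0 idx=0 pred=T actual=T -> ctr[0]=3
Ev 8: PC=3 idx=0 pred=T actual=N -> ctr[0]=2
Ev 9: PC=0 idx=0 pred=T actual=N -> ctr[0]=1
Ev 10: PC=0 idx=0 pred=N actual=T -> ctr[0]=2
Ev 11: PC=0 idx=0 pred=T actual=T -> ctr[0]=3
Ev 12: PC=3 idx=0 pred=T actual=T -> ctr[0]=3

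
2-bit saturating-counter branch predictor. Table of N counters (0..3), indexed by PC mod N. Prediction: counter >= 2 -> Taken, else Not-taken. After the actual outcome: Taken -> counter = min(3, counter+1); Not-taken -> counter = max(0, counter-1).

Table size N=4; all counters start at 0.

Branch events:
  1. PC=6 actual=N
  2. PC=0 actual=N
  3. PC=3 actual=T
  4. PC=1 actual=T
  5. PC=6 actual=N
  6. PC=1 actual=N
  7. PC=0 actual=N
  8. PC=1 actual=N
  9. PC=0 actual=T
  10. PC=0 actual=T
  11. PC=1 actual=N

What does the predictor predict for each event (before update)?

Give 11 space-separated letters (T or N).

Ev 1: PC=6 idx=2 pred=N actual=N -> ctr[2]=0
Ev 2: PC=0 idx=0 pred=N actual=N -> ctr[0]=0
Ev 3: PC=3 idx=3 pred=N actual=T -> ctr[3]=1
Ev 4: PC=1 idx=1 pred=N actual=T -> ctr[1]=1
Ev 5: PC=6 idx=2 pred=N actual=N -> ctr[2]=0
Ev 6: PC=1 idx=1 pred=N actual=N -> ctr[1]=0
Ev 7: PC=0 idx=0 pred=N actual=N -> ctr[0]=0
Ev 8: PC=1 idx=1 pred=N actual=N -> ctr[1]=0
Ev 9: PC=0 idx=0 pred=N actual=T -> ctr[0]=1
Ev 10: PC=0 idx=0 pred=N actual=T -> ctr[0]=2
Ev 11: PC=1 idx=1 pred=N actual=N -> ctr[1]=0

Answer: N N N N N N N N N N N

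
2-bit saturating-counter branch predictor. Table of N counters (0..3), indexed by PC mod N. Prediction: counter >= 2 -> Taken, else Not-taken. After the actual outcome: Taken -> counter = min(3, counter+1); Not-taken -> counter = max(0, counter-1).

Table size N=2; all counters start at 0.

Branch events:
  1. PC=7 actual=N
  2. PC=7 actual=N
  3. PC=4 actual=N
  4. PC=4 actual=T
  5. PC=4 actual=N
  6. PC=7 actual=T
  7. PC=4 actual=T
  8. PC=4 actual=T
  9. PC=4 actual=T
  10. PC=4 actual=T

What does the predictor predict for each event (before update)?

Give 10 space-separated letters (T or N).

Answer: N N N N N N N N T T

Derivation:
Ev 1: PC=7 idx=1 pred=N actual=N -> ctr[1]=0
Ev 2: PC=7 idx=1 pred=N actual=N -> ctr[1]=0
Ev 3: PC=4 idx=0 pred=N actual=N -> ctr[0]=0
Ev 4: PC=4 idx=0 pred=N actual=T -> ctr[0]=1
Ev 5: PC=4 idx=0 pred=N actual=N -> ctr[0]=0
Ev 6: PC=7 idx=1 pred=N actual=T -> ctr[1]=1
Ev 7: PC=4 idx=0 pred=N actual=T -> ctr[0]=1
Ev 8: PC=4 idx=0 pred=N actual=T -> ctr[0]=2
Ev 9: PC=4 idx=0 pred=T actual=T -> ctr[0]=3
Ev 10: PC=4 idx=0 pred=T actual=T -> ctr[0]=3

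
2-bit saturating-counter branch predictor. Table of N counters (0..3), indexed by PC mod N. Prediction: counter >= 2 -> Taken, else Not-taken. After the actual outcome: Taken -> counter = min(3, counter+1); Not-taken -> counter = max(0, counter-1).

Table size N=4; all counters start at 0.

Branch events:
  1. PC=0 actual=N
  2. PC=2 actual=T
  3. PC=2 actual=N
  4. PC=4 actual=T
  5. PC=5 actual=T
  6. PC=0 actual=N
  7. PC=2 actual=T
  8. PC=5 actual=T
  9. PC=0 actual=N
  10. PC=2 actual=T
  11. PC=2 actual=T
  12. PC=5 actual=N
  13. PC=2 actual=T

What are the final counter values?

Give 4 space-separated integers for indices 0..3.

Ev 1: PC=0 idx=0 pred=N actual=N -> ctr[0]=0
Ev 2: PC=2 idx=2 pred=N actual=T -> ctr[2]=1
Ev 3: PC=2 idx=2 pred=N actual=N -> ctr[2]=0
Ev 4: PC=4 idx=0 pred=N actual=T -> ctr[0]=1
Ev 5: PC=5 idx=1 pred=N actual=T -> ctr[1]=1
Ev 6: PC=0 idx=0 pred=N actual=N -> ctr[0]=0
Ev 7: PC=2 idx=2 pred=N actual=T -> ctr[2]=1
Ev 8: PC=5 idx=1 pred=N actual=T -> ctr[1]=2
Ev 9: PC=0 idx=0 pred=N actual=N -> ctr[0]=0
Ev 10: PC=2 idx=2 pred=N actual=T -> ctr[2]=2
Ev 11: PC=2 idx=2 pred=T actual=T -> ctr[2]=3
Ev 12: PC=5 idx=1 pred=T actual=N -> ctr[1]=1
Ev 13: PC=2 idx=2 pred=T actual=T -> ctr[2]=3

Answer: 0 1 3 0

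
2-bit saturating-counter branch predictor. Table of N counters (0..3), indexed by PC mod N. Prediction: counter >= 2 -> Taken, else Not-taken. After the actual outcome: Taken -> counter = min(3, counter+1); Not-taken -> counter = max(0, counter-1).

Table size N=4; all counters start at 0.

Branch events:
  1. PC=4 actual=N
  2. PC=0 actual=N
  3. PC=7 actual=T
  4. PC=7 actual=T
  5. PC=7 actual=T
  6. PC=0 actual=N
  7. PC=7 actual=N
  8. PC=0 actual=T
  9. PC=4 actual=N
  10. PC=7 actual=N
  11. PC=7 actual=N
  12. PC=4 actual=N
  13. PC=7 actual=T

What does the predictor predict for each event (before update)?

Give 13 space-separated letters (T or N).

Ev 1: PC=4 idx=0 pred=N actual=N -> ctr[0]=0
Ev 2: PC=0 idx=0 pred=N actual=N -> ctr[0]=0
Ev 3: PC=7 idx=3 pred=N actual=T -> ctr[3]=1
Ev 4: PC=7 idx=3 pred=N actual=T -> ctr[3]=2
Ev 5: PC=7 idx=3 pred=T actual=T -> ctr[3]=3
Ev 6: PC=0 idx=0 pred=N actual=N -> ctr[0]=0
Ev 7: PC=7 idx=3 pred=T actual=N -> ctr[3]=2
Ev 8: PC=0 idx=0 pred=N actual=T -> ctr[0]=1
Ev 9: PC=4 idx=0 pred=N actual=N -> ctr[0]=0
Ev 10: PC=7 idx=3 pred=T actual=N -> ctr[3]=1
Ev 11: PC=7 idx=3 pred=N actual=N -> ctr[3]=0
Ev 12: PC=4 idx=0 pred=N actual=N -> ctr[0]=0
Ev 13: PC=7 idx=3 pred=N actual=T -> ctr[3]=1

Answer: N N N N T N T N N T N N N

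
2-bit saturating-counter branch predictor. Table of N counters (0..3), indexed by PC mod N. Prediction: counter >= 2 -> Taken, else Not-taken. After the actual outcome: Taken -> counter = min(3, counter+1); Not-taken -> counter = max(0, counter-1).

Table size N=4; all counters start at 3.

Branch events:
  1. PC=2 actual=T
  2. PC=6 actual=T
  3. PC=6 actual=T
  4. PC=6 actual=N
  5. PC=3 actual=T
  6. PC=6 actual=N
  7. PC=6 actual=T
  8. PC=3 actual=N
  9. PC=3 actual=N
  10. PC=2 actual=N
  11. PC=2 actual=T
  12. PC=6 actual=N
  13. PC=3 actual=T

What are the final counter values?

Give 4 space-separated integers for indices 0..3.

Ev 1: PC=2 idx=2 pred=T actual=T -> ctr[2]=3
Ev 2: PC=6 idx=2 pred=T actual=T -> ctr[2]=3
Ev 3: PC=6 idx=2 pred=T actual=T -> ctr[2]=3
Ev 4: PC=6 idx=2 pred=T actual=N -> ctr[2]=2
Ev 5: PC=3 idx=3 pred=T actual=T -> ctr[3]=3
Ev 6: PC=6 idx=2 pred=T actual=N -> ctr[2]=1
Ev 7: PC=6 idx=2 pred=N actual=T -> ctr[2]=2
Ev 8: PC=3 idx=3 pred=T actual=N -> ctr[3]=2
Ev 9: PC=3 idx=3 pred=T actual=N -> ctr[3]=1
Ev 10: PC=2 idx=2 pred=T actual=N -> ctr[2]=1
Ev 11: PC=2 idx=2 pred=N actual=T -> ctr[2]=2
Ev 12: PC=6 idx=2 pred=T actual=N -> ctr[2]=1
Ev 13: PC=3 idx=3 pred=N actual=T -> ctr[3]=2

Answer: 3 3 1 2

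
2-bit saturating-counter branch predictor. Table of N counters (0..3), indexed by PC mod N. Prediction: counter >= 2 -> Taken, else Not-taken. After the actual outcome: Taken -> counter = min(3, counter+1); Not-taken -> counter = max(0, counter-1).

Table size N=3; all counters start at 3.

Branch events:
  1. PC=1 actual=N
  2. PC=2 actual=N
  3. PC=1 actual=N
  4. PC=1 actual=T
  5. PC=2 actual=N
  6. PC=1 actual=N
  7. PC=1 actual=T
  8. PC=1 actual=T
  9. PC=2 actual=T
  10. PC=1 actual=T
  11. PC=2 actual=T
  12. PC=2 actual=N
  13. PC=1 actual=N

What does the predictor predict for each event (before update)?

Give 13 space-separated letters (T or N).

Answer: T T T N T T N T N T T T T

Derivation:
Ev 1: PC=1 idx=1 pred=T actual=N -> ctr[1]=2
Ev 2: PC=2 idx=2 pred=T actual=N -> ctr[2]=2
Ev 3: PC=1 idx=1 pred=T actual=N -> ctr[1]=1
Ev 4: PC=1 idx=1 pred=N actual=T -> ctr[1]=2
Ev 5: PC=2 idx=2 pred=T actual=N -> ctr[2]=1
Ev 6: PC=1 idx=1 pred=T actual=N -> ctr[1]=1
Ev 7: PC=1 idx=1 pred=N actual=T -> ctr[1]=2
Ev 8: PC=1 idx=1 pred=T actual=T -> ctr[1]=3
Ev 9: PC=2 idx=2 pred=N actual=T -> ctr[2]=2
Ev 10: PC=1 idx=1 pred=T actual=T -> ctr[1]=3
Ev 11: PC=2 idx=2 pred=T actual=T -> ctr[2]=3
Ev 12: PC=2 idx=2 pred=T actual=N -> ctr[2]=2
Ev 13: PC=1 idx=1 pred=T actual=N -> ctr[1]=2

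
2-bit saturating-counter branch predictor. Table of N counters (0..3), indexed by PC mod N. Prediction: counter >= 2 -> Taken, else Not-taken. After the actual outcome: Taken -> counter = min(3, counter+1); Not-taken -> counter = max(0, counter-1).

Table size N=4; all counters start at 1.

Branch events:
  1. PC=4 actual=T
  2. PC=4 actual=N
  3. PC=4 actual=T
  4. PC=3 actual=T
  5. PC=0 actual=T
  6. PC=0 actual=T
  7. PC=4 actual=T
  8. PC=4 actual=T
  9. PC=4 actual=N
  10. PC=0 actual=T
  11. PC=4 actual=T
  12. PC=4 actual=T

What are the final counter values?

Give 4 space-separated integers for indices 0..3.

Answer: 3 1 1 2

Derivation:
Ev 1: PC=4 idx=0 pred=N actual=T -> ctr[0]=2
Ev 2: PC=4 idx=0 pred=T actual=N -> ctr[0]=1
Ev 3: PC=4 idx=0 pred=N actual=T -> ctr[0]=2
Ev 4: PC=3 idx=3 pred=N actual=T -> ctr[3]=2
Ev 5: PC=0 idx=0 pred=T actual=T -> ctr[0]=3
Ev 6: PC=0 idx=0 pred=T actual=T -> ctr[0]=3
Ev 7: PC=4 idx=0 pred=T actual=T -> ctr[0]=3
Ev 8: PC=4 idx=0 pred=T actual=T -> ctr[0]=3
Ev 9: PC=4 idx=0 pred=T actual=N -> ctr[0]=2
Ev 10: PC=0 idx=0 pred=T actual=T -> ctr[0]=3
Ev 11: PC=4 idx=0 pred=T actual=T -> ctr[0]=3
Ev 12: PC=4 idx=0 pred=T actual=T -> ctr[0]=3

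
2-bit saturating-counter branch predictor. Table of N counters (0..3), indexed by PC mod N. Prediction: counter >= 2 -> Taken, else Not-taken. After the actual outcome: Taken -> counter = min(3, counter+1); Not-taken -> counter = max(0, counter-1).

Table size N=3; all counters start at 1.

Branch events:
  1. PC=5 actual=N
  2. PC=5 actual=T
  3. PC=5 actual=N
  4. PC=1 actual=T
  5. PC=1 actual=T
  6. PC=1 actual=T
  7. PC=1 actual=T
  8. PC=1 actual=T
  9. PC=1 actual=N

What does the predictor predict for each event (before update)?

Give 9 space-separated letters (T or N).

Ev 1: PC=5 idx=2 pred=N actual=N -> ctr[2]=0
Ev 2: PC=5 idx=2 pred=N actual=T -> ctr[2]=1
Ev 3: PC=5 idx=2 pred=N actual=N -> ctr[2]=0
Ev 4: PC=1 idx=1 pred=N actual=T -> ctr[1]=2
Ev 5: PC=1 idx=1 pred=T actual=T -> ctr[1]=3
Ev 6: PC=1 idx=1 pred=T actual=T -> ctr[1]=3
Ev 7: PC=1 idx=1 pred=T actual=T -> ctr[1]=3
Ev 8: PC=1 idx=1 pred=T actual=T -> ctr[1]=3
Ev 9: PC=1 idx=1 pred=T actual=N -> ctr[1]=2

Answer: N N N N T T T T T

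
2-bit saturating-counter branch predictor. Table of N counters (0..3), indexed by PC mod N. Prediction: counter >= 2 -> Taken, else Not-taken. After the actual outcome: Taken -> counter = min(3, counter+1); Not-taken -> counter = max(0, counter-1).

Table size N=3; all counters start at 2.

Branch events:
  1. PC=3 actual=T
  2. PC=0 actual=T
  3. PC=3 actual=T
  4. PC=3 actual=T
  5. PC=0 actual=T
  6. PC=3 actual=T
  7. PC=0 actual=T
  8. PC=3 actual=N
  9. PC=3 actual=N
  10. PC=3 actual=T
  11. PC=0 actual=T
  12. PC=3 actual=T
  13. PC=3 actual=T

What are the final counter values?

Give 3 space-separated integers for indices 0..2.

Ev 1: PC=3 idx=0 pred=T actual=T -> ctr[0]=3
Ev 2: PC=0 idx=0 pred=T actual=T -> ctr[0]=3
Ev 3: PC=3 idx=0 pred=T actual=T -> ctr[0]=3
Ev 4: PC=3 idx=0 pred=T actual=T -> ctr[0]=3
Ev 5: PC=0 idx=0 pred=T actual=T -> ctr[0]=3
Ev 6: PC=3 idx=0 pred=T actual=T -> ctr[0]=3
Ev 7: PC=0 idx=0 pred=T actual=T -> ctr[0]=3
Ev 8: PC=3 idx=0 pred=T actual=N -> ctr[0]=2
Ev 9: PC=3 idx=0 pred=T actual=N -> ctr[0]=1
Ev 10: PC=3 idx=0 pred=N actual=T -> ctr[0]=2
Ev 11: PC=0 idx=0 pred=T actual=T -> ctr[0]=3
Ev 12: PC=3 idx=0 pred=T actual=T -> ctr[0]=3
Ev 13: PC=3 idx=0 pred=T actual=T -> ctr[0]=3

Answer: 3 2 2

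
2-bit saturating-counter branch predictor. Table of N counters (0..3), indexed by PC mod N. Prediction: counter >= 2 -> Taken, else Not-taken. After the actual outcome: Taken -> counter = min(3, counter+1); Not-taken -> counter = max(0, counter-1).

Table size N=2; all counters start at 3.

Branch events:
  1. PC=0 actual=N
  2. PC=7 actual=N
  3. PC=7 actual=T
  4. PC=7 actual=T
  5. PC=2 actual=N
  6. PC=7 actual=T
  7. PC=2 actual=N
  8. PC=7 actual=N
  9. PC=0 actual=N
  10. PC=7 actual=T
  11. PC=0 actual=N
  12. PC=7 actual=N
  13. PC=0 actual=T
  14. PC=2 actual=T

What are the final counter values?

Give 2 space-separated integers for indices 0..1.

Answer: 2 2

Derivation:
Ev 1: PC=0 idx=0 pred=T actual=N -> ctr[0]=2
Ev 2: PC=7 idx=1 pred=T actual=N -> ctr[1]=2
Ev 3: PC=7 idx=1 pred=T actual=T -> ctr[1]=3
Ev 4: PC=7 idx=1 pred=T actual=T -> ctr[1]=3
Ev 5: PC=2 idx=0 pred=T actual=N -> ctr[0]=1
Ev 6: PC=7 idx=1 pred=T actual=T -> ctr[1]=3
Ev 7: PC=2 idx=0 pred=N actual=N -> ctr[0]=0
Ev 8: PC=7 idx=1 pred=T actual=N -> ctr[1]=2
Ev 9: PC=0 idx=0 pred=N actual=N -> ctr[0]=0
Ev 10: PC=7 idx=1 pred=T actual=T -> ctr[1]=3
Ev 11: PC=0 idx=0 pred=N actual=N -> ctr[0]=0
Ev 12: PC=7 idx=1 pred=T actual=N -> ctr[1]=2
Ev 13: PC=0 idx=0 pred=N actual=T -> ctr[0]=1
Ev 14: PC=2 idx=0 pred=N actual=T -> ctr[0]=2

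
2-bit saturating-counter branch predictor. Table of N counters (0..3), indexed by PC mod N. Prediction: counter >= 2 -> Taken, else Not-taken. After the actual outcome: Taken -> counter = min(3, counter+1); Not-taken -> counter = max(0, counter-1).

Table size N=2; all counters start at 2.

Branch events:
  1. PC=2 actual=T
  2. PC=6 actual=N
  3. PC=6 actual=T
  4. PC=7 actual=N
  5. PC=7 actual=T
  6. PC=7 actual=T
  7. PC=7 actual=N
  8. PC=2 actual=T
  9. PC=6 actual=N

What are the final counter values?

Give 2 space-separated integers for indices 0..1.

Ev 1: PC=2 idx=0 pred=T actual=T -> ctr[0]=3
Ev 2: PC=6 idx=0 pred=T actual=N -> ctr[0]=2
Ev 3: PC=6 idx=0 pred=T actual=T -> ctr[0]=3
Ev 4: PC=7 idx=1 pred=T actual=N -> ctr[1]=1
Ev 5: PC=7 idx=1 pred=N actual=T -> ctr[1]=2
Ev 6: PC=7 idx=1 pred=T actual=T -> ctr[1]=3
Ev 7: PC=7 idx=1 pred=T actual=N -> ctr[1]=2
Ev 8: PC=2 idx=0 pred=T actual=T -> ctr[0]=3
Ev 9: PC=6 idx=0 pred=T actual=N -> ctr[0]=2

Answer: 2 2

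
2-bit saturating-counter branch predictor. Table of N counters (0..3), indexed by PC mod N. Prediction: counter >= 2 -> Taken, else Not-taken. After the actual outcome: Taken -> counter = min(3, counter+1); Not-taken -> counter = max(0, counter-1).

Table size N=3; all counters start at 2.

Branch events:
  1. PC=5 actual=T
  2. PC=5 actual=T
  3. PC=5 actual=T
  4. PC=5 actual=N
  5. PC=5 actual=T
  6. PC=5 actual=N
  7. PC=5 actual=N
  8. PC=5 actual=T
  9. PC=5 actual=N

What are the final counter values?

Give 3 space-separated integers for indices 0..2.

Ev 1: PC=5 idx=2 pred=T actual=T -> ctr[2]=3
Ev 2: PC=5 idx=2 pred=T actual=T -> ctr[2]=3
Ev 3: PC=5 idx=2 pred=T actual=T -> ctr[2]=3
Ev 4: PC=5 idx=2 pred=T actual=N -> ctr[2]=2
Ev 5: PC=5 idx=2 pred=T actual=T -> ctr[2]=3
Ev 6: PC=5 idx=2 pred=T actual=N -> ctr[2]=2
Ev 7: PC=5 idx=2 pred=T actual=N -> ctr[2]=1
Ev 8: PC=5 idx=2 pred=N actual=T -> ctr[2]=2
Ev 9: PC=5 idx=2 pred=T actual=N -> ctr[2]=1

Answer: 2 2 1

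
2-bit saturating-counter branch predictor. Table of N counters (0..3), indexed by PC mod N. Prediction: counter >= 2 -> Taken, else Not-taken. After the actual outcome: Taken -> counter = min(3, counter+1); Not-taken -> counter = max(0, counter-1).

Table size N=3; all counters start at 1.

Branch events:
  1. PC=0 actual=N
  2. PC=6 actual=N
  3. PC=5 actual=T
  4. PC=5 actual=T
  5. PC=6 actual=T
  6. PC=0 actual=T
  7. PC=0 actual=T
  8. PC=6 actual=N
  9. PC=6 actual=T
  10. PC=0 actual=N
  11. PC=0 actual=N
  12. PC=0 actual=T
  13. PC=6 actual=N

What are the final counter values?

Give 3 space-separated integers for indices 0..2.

Answer: 1 1 3

Derivation:
Ev 1: PC=0 idx=0 pred=N actual=N -> ctr[0]=0
Ev 2: PC=6 idx=0 pred=N actual=N -> ctr[0]=0
Ev 3: PC=5 idx=2 pred=N actual=T -> ctr[2]=2
Ev 4: PC=5 idx=2 pred=T actual=T -> ctr[2]=3
Ev 5: PC=6 idx=0 pred=N actual=T -> ctr[0]=1
Ev 6: PC=0 idx=0 pred=N actual=T -> ctr[0]=2
Ev 7: PC=0 idx=0 pred=T actual=T -> ctr[0]=3
Ev 8: PC=6 idx=0 pred=T actual=N -> ctr[0]=2
Ev 9: PC=6 idx=0 pred=T actual=T -> ctr[0]=3
Ev 10: PC=0 idx=0 pred=T actual=N -> ctr[0]=2
Ev 11: PC=0 idx=0 pred=T actual=N -> ctr[0]=1
Ev 12: PC=0 idx=0 pred=N actual=T -> ctr[0]=2
Ev 13: PC=6 idx=0 pred=T actual=N -> ctr[0]=1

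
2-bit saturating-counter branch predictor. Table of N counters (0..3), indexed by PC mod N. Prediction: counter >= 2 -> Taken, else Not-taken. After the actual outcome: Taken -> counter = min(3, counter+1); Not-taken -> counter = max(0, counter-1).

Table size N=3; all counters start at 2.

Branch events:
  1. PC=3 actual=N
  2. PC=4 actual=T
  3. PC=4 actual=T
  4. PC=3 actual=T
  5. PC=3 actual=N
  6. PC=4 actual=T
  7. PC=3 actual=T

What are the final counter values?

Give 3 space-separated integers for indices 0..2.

Answer: 2 3 2

Derivation:
Ev 1: PC=3 idx=0 pred=T actual=N -> ctr[0]=1
Ev 2: PC=4 idx=1 pred=T actual=T -> ctr[1]=3
Ev 3: PC=4 idx=1 pred=T actual=T -> ctr[1]=3
Ev 4: PC=3 idx=0 pred=N actual=T -> ctr[0]=2
Ev 5: PC=3 idx=0 pred=T actual=N -> ctr[0]=1
Ev 6: PC=4 idx=1 pred=T actual=T -> ctr[1]=3
Ev 7: PC=3 idx=0 pred=N actual=T -> ctr[0]=2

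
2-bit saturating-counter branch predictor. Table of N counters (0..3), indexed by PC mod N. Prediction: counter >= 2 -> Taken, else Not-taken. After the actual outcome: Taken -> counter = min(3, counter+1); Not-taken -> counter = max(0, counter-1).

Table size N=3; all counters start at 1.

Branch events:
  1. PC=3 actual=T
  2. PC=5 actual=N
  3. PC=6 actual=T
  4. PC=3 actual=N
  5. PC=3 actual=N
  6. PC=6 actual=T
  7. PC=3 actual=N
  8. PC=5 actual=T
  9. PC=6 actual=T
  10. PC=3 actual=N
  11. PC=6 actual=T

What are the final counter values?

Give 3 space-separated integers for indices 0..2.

Ev 1: PC=3 idx=0 pred=N actual=T -> ctr[0]=2
Ev 2: PC=5 idx=2 pred=N actual=N -> ctr[2]=0
Ev 3: PC=6 idx=0 pred=T actual=T -> ctr[0]=3
Ev 4: PC=3 idx=0 pred=T actual=N -> ctr[0]=2
Ev 5: PC=3 idx=0 pred=T actual=N -> ctr[0]=1
Ev 6: PC=6 idx=0 pred=N actual=T -> ctr[0]=2
Ev 7: PC=3 idx=0 pred=T actual=N -> ctr[0]=1
Ev 8: PC=5 idx=2 pred=N actual=T -> ctr[2]=1
Ev 9: PC=6 idx=0 pred=N actual=T -> ctr[0]=2
Ev 10: PC=3 idx=0 pred=T actual=N -> ctr[0]=1
Ev 11: PC=6 idx=0 pred=N actual=T -> ctr[0]=2

Answer: 2 1 1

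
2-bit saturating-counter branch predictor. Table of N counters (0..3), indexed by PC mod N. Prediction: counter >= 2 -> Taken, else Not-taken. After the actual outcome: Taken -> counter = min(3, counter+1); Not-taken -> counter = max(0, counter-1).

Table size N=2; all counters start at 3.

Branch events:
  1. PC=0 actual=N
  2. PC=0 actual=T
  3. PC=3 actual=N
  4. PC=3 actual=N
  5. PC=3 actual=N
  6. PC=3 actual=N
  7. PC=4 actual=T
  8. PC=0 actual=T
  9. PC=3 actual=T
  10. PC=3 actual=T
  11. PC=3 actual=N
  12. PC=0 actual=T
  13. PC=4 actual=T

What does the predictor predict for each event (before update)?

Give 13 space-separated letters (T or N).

Ev 1: PC=0 idx=0 pred=T actual=N -> ctr[0]=2
Ev 2: PC=0 idx=0 pred=T actual=T -> ctr[0]=3
Ev 3: PC=3 idx=1 pred=T actual=N -> ctr[1]=2
Ev 4: PC=3 idx=1 pred=T actual=N -> ctr[1]=1
Ev 5: PC=3 idx=1 pred=N actual=N -> ctr[1]=0
Ev 6: PC=3 idx=1 pred=N actual=N -> ctr[1]=0
Ev 7: PC=4 idx=0 pred=T actual=T -> ctr[0]=3
Ev 8: PC=0 idx=0 pred=T actual=T -> ctr[0]=3
Ev 9: PC=3 idx=1 pred=N actual=T -> ctr[1]=1
Ev 10: PC=3 idx=1 pred=N actual=T -> ctr[1]=2
Ev 11: PC=3 idx=1 pred=T actual=N -> ctr[1]=1
Ev 12: PC=0 idx=0 pred=T actual=T -> ctr[0]=3
Ev 13: PC=4 idx=0 pred=T actual=T -> ctr[0]=3

Answer: T T T T N N T T N N T T T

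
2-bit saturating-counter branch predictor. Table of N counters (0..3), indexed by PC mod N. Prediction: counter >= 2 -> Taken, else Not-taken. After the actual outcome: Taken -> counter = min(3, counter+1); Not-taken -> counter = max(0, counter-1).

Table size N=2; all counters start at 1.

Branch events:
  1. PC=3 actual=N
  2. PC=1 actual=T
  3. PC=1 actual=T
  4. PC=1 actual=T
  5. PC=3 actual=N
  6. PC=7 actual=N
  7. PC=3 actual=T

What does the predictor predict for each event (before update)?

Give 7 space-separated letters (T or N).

Answer: N N N T T T N

Derivation:
Ev 1: PC=3 idx=1 pred=N actual=N -> ctr[1]=0
Ev 2: PC=1 idx=1 pred=N actual=T -> ctr[1]=1
Ev 3: PC=1 idx=1 pred=N actual=T -> ctr[1]=2
Ev 4: PC=1 idx=1 pred=T actual=T -> ctr[1]=3
Ev 5: PC=3 idx=1 pred=T actual=N -> ctr[1]=2
Ev 6: PC=7 idx=1 pred=T actual=N -> ctr[1]=1
Ev 7: PC=3 idx=1 pred=N actual=T -> ctr[1]=2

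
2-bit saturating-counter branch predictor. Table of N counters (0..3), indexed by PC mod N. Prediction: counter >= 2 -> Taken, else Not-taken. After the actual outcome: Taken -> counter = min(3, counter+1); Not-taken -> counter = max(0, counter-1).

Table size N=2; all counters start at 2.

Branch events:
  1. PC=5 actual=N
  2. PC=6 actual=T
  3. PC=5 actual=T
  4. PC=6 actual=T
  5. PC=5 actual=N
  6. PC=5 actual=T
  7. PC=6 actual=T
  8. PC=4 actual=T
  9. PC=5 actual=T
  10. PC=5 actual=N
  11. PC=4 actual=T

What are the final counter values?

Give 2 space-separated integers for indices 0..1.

Ev 1: PC=5 idx=1 pred=T actual=N -> ctr[1]=1
Ev 2: PC=6 idx=0 pred=T actual=T -> ctr[0]=3
Ev 3: PC=5 idx=1 pred=N actual=T -> ctr[1]=2
Ev 4: PC=6 idx=0 pred=T actual=T -> ctr[0]=3
Ev 5: PC=5 idx=1 pred=T actual=N -> ctr[1]=1
Ev 6: PC=5 idx=1 pred=N actual=T -> ctr[1]=2
Ev 7: PC=6 idx=0 pred=T actual=T -> ctr[0]=3
Ev 8: PC=4 idx=0 pred=T actual=T -> ctr[0]=3
Ev 9: PC=5 idx=1 pred=T actual=T -> ctr[1]=3
Ev 10: PC=5 idx=1 pred=T actual=N -> ctr[1]=2
Ev 11: PC=4 idx=0 pred=T actual=T -> ctr[0]=3

Answer: 3 2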